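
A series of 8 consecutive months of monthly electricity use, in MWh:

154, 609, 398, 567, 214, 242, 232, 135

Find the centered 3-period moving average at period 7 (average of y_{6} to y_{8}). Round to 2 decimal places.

203.00

Sum of periods 6–8: 242 + 232 + 135 = 609
Divide by 3: 609 / 3 = 203.00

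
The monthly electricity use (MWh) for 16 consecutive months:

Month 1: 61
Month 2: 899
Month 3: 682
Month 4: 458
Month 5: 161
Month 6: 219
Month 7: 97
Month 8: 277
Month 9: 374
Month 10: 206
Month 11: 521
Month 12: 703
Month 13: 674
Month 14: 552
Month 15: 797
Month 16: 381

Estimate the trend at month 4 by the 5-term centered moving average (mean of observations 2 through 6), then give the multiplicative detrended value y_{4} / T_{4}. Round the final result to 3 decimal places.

0.947

Trend T_4 = (899 + 682 + 458 + 161 + 219) / 5 = 2419/5 = 483.80000
Ratio to trend: 458 / 483.80000 = 0.947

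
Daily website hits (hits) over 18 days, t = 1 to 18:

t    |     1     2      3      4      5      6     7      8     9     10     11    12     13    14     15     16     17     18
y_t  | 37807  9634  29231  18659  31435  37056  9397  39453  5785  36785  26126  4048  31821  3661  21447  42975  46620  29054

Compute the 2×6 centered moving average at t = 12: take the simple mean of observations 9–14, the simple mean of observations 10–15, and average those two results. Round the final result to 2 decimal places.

19342.83

Sum over 9–14: 5785 + 36785 + 26126 + 4048 + 31821 + 3661 = 108226
Sum over 10–15: 36785 + 26126 + 4048 + 31821 + 3661 + 21447 = 123888
CMA at t=12 = (108226 + 123888) / (2·6) = 232114 / 12 = 19342.83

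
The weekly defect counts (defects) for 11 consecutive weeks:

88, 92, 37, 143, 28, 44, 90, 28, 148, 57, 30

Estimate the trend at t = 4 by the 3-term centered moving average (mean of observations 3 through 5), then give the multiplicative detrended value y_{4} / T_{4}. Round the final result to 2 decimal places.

Trend T_4 = (37 + 143 + 28) / 3 = 208/3 = 69.3333
Ratio to trend: 143 / 69.3333 = 2.06

2.06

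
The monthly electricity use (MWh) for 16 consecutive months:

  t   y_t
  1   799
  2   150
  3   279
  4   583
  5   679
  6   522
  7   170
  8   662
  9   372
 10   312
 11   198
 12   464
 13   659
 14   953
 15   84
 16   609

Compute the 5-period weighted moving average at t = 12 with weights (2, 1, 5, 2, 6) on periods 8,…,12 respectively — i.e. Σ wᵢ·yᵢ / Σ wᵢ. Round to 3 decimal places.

Weighted sum: 2·662 + 1·372 + 5·312 + 2·198 + 6·464 = 1324 + 372 + 1560 + 396 + 2784 = 6436
Weight total: 2 + 1 + 5 + 2 + 6 = 16
WMA = 6436 / 16 = 402.250

402.250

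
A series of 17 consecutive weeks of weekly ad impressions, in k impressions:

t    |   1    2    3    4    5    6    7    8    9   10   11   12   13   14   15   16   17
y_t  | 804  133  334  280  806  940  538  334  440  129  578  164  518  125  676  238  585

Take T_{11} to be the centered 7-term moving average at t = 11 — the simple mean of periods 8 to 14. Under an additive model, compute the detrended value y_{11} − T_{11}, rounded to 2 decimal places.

Trend T_11 = (334 + 440 + 129 + 578 + 164 + 518 + 125) / 7 = 2288/7 = 326.8571
Detrended value: 578 − 326.8571 = 251.14

251.14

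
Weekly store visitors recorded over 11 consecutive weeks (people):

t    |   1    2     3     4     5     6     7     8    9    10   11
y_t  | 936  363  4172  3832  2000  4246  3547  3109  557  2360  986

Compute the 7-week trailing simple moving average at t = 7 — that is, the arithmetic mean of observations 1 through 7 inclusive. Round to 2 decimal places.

Sum of periods 1–7: 936 + 363 + 4172 + 3832 + 2000 + 4246 + 3547 = 19096
Divide by 7: 19096 / 7 = 2728.00

2728.00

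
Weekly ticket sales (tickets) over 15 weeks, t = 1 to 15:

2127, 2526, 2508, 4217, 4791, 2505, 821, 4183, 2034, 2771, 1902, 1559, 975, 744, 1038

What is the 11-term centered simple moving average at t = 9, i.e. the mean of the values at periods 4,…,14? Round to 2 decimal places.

Sum of periods 4–14: 4217 + 4791 + 2505 + 821 + 4183 + 2034 + 2771 + 1902 + 1559 + 975 + 744 = 26502
Divide by 11: 26502 / 11 = 2409.27

2409.27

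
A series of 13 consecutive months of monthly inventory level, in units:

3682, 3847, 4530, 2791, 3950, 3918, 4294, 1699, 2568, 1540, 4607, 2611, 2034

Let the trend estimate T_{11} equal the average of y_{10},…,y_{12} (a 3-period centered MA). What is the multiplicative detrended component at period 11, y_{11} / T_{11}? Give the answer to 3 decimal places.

Trend T_11 = (1540 + 4607 + 2611) / 3 = 8758/3 = 2919.33333
Ratio to trend: 4607 / 2919.33333 = 1.578

1.578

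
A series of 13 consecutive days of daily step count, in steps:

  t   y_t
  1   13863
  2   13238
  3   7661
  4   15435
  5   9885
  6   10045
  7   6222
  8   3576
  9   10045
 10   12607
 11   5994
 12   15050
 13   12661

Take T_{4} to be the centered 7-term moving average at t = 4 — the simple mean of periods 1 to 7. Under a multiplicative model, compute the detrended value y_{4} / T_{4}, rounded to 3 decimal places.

Trend T_4 = (13863 + 13238 + 7661 + 15435 + 9885 + 10045 + 6222) / 7 = 76349/7 = 10907.00000
Ratio to trend: 15435 / 10907.00000 = 1.415

1.415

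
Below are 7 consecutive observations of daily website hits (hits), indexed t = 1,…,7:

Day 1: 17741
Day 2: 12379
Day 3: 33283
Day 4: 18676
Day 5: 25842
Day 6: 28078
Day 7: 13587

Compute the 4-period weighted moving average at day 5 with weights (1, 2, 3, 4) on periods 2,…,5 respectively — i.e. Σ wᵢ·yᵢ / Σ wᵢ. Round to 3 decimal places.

Weighted sum: 1·12379 + 2·33283 + 3·18676 + 4·25842 = 12379 + 66566 + 56028 + 103368 = 238341
Weight total: 1 + 2 + 3 + 4 = 10
WMA = 238341 / 10 = 23834.100

23834.100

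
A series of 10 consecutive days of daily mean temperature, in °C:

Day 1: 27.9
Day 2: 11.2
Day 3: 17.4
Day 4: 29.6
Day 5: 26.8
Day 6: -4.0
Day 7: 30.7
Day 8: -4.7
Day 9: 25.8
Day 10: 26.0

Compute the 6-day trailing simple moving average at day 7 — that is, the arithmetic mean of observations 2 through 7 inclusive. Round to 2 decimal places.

18.62

Sum of periods 2–7: 11.2 + 17.4 + 29.6 + 26.8 + (-4.0) + 30.7 = 111.7
Divide by 6: 111.7 / 6 = 18.62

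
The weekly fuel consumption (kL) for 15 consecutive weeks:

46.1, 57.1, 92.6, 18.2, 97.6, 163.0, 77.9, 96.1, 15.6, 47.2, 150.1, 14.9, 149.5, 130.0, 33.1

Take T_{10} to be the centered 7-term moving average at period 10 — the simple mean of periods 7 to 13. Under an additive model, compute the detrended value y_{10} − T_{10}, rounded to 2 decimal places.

Trend T_10 = (77.9 + 96.1 + 15.6 + 47.2 + 150.1 + 14.9 + 149.5) / 7 = 551.3/7 = 78.7571
Detrended value: 47.2 − 78.7571 = -31.56

-31.56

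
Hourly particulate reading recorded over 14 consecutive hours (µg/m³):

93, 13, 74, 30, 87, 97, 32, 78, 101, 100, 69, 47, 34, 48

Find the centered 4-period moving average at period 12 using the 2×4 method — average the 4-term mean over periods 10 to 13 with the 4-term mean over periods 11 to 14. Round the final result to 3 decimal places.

Sum over 10–13: 100 + 69 + 47 + 34 = 250
Sum over 11–14: 69 + 47 + 34 + 48 = 198
CMA at t=12 = (250 + 198) / (2·4) = 448 / 8 = 56.000

56.000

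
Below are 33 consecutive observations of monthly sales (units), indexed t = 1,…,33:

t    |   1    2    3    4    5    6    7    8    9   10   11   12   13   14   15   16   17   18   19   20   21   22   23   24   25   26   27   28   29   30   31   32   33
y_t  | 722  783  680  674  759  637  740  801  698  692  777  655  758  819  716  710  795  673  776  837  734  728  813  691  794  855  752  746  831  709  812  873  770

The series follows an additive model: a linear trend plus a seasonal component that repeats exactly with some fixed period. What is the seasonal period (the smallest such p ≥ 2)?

First differences y_{t+1} − y_t: 61, -103, -6, 85, -122, 103, 61, -103, -6, 85, -122, 103, 61, -103, …
The difference pattern repeats every 6 terms and not for any smaller step, so p = 6.

6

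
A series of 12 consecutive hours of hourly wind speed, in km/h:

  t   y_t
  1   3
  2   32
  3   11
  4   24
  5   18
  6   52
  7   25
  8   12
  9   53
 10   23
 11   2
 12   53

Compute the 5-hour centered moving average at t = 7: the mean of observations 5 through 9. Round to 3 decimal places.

Sum of periods 5–9: 18 + 52 + 25 + 12 + 53 = 160
Divide by 5: 160 / 5 = 32.000

32.000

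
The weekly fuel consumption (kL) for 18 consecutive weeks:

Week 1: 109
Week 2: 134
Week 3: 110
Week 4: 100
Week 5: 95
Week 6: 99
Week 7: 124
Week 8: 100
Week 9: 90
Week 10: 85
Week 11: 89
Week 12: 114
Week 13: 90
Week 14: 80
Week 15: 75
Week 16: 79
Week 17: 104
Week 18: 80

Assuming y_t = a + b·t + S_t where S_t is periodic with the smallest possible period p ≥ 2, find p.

First differences y_{t+1} − y_t: 25, -24, -10, -5, 4, 25, -24, -10, -5, 4, 25, -24, …
The difference pattern repeats every 5 terms and not for any smaller step, so p = 5.

5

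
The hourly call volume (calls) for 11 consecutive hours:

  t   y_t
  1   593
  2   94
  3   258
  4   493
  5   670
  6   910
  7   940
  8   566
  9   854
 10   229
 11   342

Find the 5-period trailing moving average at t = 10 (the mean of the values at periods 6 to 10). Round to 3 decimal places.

699.800

Sum of periods 6–10: 910 + 940 + 566 + 854 + 229 = 3499
Divide by 5: 3499 / 5 = 699.800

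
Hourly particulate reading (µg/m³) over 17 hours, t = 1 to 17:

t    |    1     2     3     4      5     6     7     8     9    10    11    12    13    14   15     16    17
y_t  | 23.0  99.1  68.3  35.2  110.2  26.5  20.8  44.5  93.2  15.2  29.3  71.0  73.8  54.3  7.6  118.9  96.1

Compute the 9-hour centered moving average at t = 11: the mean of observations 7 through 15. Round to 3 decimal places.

45.522

Sum of periods 7–15: 20.8 + 44.5 + 93.2 + 15.2 + 29.3 + 71.0 + 73.8 + 54.3 + 7.6 = 409.7
Divide by 9: 409.7 / 9 = 45.522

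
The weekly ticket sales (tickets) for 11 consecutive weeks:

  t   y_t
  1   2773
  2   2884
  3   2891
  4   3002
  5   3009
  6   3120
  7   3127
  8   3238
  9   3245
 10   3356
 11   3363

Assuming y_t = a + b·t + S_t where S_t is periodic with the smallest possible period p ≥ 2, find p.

2

First differences y_{t+1} − y_t: 111, 7, 111, 7, 111, 7, …
The difference pattern repeats every 2 terms and not for any smaller step, so p = 2.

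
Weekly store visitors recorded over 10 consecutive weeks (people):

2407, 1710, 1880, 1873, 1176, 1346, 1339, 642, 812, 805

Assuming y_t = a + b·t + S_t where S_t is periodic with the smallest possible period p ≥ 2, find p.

First differences y_{t+1} − y_t: -697, 170, -7, -697, 170, -7, -697, 170, …
The difference pattern repeats every 3 terms and not for any smaller step, so p = 3.

3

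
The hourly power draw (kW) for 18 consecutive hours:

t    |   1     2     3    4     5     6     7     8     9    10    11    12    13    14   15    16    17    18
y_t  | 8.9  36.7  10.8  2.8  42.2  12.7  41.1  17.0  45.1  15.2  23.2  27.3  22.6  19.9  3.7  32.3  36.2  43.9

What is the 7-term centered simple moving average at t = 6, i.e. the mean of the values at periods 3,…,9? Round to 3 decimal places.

Sum of periods 3–9: 10.8 + 2.8 + 42.2 + 12.7 + 41.1 + 17.0 + 45.1 = 171.7
Divide by 7: 171.7 / 7 = 24.529

24.529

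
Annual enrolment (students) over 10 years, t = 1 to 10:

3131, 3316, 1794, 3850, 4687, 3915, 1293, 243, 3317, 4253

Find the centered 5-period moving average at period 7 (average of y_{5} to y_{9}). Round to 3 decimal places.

Sum of periods 5–9: 4687 + 3915 + 1293 + 243 + 3317 = 13455
Divide by 5: 13455 / 5 = 2691.000

2691.000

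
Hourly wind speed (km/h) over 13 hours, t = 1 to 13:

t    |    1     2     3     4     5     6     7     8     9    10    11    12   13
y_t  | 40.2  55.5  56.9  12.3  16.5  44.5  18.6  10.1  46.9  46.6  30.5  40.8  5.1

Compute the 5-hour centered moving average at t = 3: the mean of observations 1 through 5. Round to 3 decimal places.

36.280

Sum of periods 1–5: 40.2 + 55.5 + 56.9 + 12.3 + 16.5 = 181.4
Divide by 5: 181.4 / 5 = 36.280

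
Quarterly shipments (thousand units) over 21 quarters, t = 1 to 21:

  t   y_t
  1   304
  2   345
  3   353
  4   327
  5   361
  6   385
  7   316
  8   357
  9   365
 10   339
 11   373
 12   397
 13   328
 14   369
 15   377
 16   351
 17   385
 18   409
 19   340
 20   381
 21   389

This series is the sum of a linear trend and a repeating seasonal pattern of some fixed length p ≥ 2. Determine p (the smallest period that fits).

6

First differences y_{t+1} − y_t: 41, 8, -26, 34, 24, -69, 41, 8, -26, 34, 24, -69, 41, 8, …
The difference pattern repeats every 6 terms and not for any smaller step, so p = 6.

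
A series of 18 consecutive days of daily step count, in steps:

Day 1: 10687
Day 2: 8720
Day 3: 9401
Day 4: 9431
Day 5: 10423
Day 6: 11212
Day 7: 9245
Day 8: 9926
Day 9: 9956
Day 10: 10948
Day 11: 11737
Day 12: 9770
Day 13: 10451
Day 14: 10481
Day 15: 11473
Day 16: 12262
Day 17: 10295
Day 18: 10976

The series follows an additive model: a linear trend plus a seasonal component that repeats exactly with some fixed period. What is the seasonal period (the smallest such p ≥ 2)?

5

First differences y_{t+1} − y_t: -1967, 681, 30, 992, 789, -1967, 681, 30, 992, 789, -1967, 681, …
The difference pattern repeats every 5 terms and not for any smaller step, so p = 5.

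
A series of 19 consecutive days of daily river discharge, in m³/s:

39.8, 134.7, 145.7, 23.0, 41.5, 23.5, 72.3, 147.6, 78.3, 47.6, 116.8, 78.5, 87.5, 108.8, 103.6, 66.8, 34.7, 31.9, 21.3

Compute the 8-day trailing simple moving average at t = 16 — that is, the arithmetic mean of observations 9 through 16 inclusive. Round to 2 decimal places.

85.99

Sum of periods 9–16: 78.3 + 47.6 + 116.8 + 78.5 + 87.5 + 108.8 + 103.6 + 66.8 = 687.9
Divide by 8: 687.9 / 8 = 85.99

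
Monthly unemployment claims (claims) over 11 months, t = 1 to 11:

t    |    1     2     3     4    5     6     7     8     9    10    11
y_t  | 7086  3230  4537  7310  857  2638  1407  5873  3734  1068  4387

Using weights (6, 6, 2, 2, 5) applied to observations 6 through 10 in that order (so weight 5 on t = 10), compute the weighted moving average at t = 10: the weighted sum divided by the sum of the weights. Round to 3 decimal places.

2324.952

Weighted sum: 6·2638 + 6·1407 + 2·5873 + 2·3734 + 5·1068 = 15828 + 8442 + 11746 + 7468 + 5340 = 48824
Weight total: 6 + 6 + 2 + 2 + 5 = 21
WMA = 48824 / 21 = 2324.952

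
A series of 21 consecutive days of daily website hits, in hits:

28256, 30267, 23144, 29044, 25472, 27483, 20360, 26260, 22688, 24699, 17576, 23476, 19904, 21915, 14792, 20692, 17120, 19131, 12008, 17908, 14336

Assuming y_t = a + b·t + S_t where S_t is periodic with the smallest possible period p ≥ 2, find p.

First differences y_{t+1} − y_t: 2011, -7123, 5900, -3572, 2011, -7123, 5900, -3572, 2011, -7123, …
The difference pattern repeats every 4 terms and not for any smaller step, so p = 4.

4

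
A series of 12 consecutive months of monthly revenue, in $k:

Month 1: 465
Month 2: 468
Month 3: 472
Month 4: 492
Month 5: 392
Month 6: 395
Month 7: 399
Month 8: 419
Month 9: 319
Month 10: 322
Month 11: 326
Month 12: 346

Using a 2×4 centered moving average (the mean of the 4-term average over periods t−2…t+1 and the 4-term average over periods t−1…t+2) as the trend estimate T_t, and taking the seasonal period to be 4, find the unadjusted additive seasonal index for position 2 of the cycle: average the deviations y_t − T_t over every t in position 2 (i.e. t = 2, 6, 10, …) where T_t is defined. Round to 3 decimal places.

Season position 2 occurs at t = 6, 10 (where T_t is defined).
t=6: T_6 = 410.37500; y_6 − T_6 = 395 − 410.37500 = -15.37500
t=10: T_10 = 337.37500; y_10 − T_10 = 322 − 337.37500 = -15.37500
Mean deviation: (-15.37500 + -15.37500) / 2 = -15.375

-15.375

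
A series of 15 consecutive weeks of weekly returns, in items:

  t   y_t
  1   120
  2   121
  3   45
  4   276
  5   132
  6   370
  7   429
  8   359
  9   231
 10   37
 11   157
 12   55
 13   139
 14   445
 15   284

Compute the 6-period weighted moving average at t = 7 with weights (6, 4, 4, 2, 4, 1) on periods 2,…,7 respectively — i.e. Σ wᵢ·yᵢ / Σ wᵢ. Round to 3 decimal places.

199.190

Weighted sum: 6·121 + 4·45 + 4·276 + 2·132 + 4·370 + 1·429 = 726 + 180 + 1104 + 264 + 1480 + 429 = 4183
Weight total: 6 + 4 + 4 + 2 + 4 + 1 = 21
WMA = 4183 / 21 = 199.190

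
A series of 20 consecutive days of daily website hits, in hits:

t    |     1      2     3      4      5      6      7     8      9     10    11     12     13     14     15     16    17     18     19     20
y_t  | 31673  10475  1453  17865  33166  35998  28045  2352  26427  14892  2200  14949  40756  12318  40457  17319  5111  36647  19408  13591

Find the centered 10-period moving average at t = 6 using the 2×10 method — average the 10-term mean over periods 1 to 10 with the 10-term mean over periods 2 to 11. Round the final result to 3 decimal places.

18760.950

Sum over 1–10: 31673 + 10475 + 1453 + 17865 + 33166 + 35998 + 28045 + 2352 + 26427 + 14892 = 202346
Sum over 2–11: 10475 + 1453 + 17865 + 33166 + 35998 + 28045 + 2352 + 26427 + 14892 + 2200 = 172873
CMA at t=6 = (202346 + 172873) / (2·10) = 375219 / 20 = 18760.950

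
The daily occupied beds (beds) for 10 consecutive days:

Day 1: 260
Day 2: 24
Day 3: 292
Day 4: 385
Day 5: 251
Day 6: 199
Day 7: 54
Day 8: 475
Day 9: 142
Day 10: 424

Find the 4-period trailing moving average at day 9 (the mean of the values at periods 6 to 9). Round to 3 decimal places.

217.500

Sum of periods 6–9: 199 + 54 + 475 + 142 = 870
Divide by 4: 870 / 4 = 217.500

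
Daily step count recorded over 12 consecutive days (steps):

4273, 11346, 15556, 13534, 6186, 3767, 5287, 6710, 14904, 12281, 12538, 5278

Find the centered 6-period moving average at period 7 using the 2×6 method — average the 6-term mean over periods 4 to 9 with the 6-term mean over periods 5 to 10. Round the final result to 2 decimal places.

8293.58

Sum over 4–9: 13534 + 6186 + 3767 + 5287 + 6710 + 14904 = 50388
Sum over 5–10: 6186 + 3767 + 5287 + 6710 + 14904 + 12281 = 49135
CMA at t=7 = (50388 + 49135) / (2·6) = 99523 / 12 = 8293.58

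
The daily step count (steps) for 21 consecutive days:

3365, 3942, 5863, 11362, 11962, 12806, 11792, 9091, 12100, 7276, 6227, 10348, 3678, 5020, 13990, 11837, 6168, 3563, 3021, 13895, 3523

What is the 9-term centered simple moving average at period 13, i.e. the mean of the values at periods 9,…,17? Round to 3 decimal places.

Sum of periods 9–17: 12100 + 7276 + 6227 + 10348 + 3678 + 5020 + 13990 + 11837 + 6168 = 76644
Divide by 9: 76644 / 9 = 8516.000

8516.000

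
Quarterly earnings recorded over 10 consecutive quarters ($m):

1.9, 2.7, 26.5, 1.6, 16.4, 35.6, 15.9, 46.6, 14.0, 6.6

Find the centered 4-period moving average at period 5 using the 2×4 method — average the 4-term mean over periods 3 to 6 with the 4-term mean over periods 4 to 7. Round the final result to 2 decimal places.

18.70

Sum over 3–6: 26.5 + 1.6 + 16.4 + 35.6 = 80.1
Sum over 4–7: 1.6 + 16.4 + 35.6 + 15.9 = 69.5
CMA at t=5 = (80.1 + 69.5) / (2·4) = 149.6 / 8 = 18.70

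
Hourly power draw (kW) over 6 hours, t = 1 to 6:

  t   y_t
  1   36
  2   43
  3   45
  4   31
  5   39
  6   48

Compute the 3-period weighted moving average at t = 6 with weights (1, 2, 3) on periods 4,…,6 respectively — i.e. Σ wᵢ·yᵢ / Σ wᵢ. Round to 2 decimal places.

42.17

Weighted sum: 1·31 + 2·39 + 3·48 = 31 + 78 + 144 = 253
Weight total: 1 + 2 + 3 = 6
WMA = 253 / 6 = 42.17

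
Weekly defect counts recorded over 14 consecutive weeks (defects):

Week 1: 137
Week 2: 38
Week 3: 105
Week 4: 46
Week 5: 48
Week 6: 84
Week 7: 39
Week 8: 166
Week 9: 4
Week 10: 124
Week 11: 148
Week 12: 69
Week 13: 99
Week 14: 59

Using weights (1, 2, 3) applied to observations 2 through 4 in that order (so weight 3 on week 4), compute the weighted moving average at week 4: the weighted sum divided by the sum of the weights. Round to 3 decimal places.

64.333

Weighted sum: 1·38 + 2·105 + 3·46 = 38 + 210 + 138 = 386
Weight total: 1 + 2 + 3 = 6
WMA = 386 / 6 = 64.333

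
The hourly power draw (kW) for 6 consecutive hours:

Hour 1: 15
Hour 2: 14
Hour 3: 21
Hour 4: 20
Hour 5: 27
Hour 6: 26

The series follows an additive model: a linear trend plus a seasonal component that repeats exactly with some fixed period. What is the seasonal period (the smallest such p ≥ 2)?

2

First differences y_{t+1} − y_t: -1, 7, -1, 7, -1, …
The difference pattern repeats every 2 terms and not for any smaller step, so p = 2.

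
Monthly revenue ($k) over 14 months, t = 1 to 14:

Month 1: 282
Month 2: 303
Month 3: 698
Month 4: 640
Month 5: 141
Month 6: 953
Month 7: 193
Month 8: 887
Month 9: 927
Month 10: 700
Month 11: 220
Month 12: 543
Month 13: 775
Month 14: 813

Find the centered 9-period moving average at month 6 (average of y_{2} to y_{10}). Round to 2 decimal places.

604.67

Sum of periods 2–10: 303 + 698 + 640 + 141 + 953 + 193 + 887 + 927 + 700 = 5442
Divide by 9: 5442 / 9 = 604.67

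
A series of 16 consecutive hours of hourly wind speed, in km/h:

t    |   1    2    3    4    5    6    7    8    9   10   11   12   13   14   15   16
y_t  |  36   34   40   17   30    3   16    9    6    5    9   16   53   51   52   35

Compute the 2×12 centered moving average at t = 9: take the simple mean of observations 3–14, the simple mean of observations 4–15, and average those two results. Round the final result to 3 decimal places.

Sum over 3–14: 40 + 17 + 30 + 3 + 16 + 9 + 6 + 5 + 9 + 16 + 53 + 51 = 255
Sum over 4–15: 17 + 30 + 3 + 16 + 9 + 6 + 5 + 9 + 16 + 53 + 51 + 52 = 267
CMA at t=9 = (255 + 267) / (2·12) = 522 / 24 = 21.750

21.750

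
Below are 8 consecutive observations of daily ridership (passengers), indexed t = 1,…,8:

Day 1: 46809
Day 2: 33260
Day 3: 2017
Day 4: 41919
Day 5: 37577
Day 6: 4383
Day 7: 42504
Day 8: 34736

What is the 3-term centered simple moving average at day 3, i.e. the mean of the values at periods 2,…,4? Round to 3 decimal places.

Sum of periods 2–4: 33260 + 2017 + 41919 = 77196
Divide by 3: 77196 / 3 = 25732.000

25732.000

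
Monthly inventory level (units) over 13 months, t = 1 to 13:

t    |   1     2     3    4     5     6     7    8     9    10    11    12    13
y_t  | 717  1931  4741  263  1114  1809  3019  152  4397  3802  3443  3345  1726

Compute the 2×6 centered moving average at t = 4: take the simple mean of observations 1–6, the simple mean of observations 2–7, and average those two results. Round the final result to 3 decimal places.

Sum over 1–6: 717 + 1931 + 4741 + 263 + 1114 + 1809 = 10575
Sum over 2–7: 1931 + 4741 + 263 + 1114 + 1809 + 3019 = 12877
CMA at t=4 = (10575 + 12877) / (2·6) = 23452 / 12 = 1954.333

1954.333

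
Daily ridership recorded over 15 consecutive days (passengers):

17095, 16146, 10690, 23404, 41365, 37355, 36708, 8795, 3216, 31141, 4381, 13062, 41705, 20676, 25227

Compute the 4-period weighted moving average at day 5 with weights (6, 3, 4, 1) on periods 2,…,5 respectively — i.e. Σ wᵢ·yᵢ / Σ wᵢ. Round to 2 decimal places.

Weighted sum: 6·16146 + 3·10690 + 4·23404 + 1·41365 = 96876 + 32070 + 93616 + 41365 = 263927
Weight total: 6 + 3 + 4 + 1 = 14
WMA = 263927 / 14 = 18851.93

18851.93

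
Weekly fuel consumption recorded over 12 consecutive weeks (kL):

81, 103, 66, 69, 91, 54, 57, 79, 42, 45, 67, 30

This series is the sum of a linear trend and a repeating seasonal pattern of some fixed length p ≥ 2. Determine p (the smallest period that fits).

First differences y_{t+1} − y_t: 22, -37, 3, 22, -37, 3, 22, -37, …
The difference pattern repeats every 3 terms and not for any smaller step, so p = 3.

3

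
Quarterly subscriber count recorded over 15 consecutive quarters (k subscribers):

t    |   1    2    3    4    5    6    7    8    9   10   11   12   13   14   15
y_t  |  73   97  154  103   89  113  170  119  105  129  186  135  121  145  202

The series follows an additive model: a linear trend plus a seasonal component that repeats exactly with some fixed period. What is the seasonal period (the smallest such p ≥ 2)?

4

First differences y_{t+1} − y_t: 24, 57, -51, -14, 24, 57, -51, -14, 24, 57, …
The difference pattern repeats every 4 terms and not for any smaller step, so p = 4.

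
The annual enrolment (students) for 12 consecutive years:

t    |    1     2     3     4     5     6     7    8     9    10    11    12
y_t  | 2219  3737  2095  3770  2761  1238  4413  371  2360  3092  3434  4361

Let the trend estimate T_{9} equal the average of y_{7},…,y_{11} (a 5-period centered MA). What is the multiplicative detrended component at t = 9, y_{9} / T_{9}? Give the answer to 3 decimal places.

0.863

Trend T_9 = (4413 + 371 + 2360 + 3092 + 3434) / 5 = 13670/5 = 2734.00000
Ratio to trend: 2360 / 2734.00000 = 0.863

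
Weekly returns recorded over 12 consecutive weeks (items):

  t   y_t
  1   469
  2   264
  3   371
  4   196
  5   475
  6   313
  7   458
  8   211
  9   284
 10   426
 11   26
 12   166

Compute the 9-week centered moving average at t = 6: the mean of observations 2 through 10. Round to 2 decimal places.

Sum of periods 2–10: 264 + 371 + 196 + 475 + 313 + 458 + 211 + 284 + 426 = 2998
Divide by 9: 2998 / 9 = 333.11

333.11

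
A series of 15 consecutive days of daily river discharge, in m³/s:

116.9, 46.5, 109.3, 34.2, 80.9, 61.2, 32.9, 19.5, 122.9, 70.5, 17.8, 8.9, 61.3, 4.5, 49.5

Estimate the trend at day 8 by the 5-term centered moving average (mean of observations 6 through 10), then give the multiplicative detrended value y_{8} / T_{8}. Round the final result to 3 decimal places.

0.318

Trend T_8 = (61.2 + 32.9 + 19.5 + 122.9 + 70.5) / 5 = 307.0/5 = 61.40000
Ratio to trend: 19.5 / 61.40000 = 0.318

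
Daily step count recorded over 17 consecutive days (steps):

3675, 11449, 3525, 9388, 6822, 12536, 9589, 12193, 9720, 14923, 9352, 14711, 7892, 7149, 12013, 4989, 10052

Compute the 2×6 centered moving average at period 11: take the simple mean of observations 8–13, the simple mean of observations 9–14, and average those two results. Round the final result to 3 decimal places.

11044.833

Sum over 8–13: 12193 + 9720 + 14923 + 9352 + 14711 + 7892 = 68791
Sum over 9–14: 9720 + 14923 + 9352 + 14711 + 7892 + 7149 = 63747
CMA at t=11 = (68791 + 63747) / (2·6) = 132538 / 12 = 11044.833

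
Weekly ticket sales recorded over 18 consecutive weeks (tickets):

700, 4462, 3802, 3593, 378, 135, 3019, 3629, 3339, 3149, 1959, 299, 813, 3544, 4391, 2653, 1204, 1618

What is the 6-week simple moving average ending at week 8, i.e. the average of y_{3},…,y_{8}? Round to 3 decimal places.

Sum of periods 3–8: 3802 + 3593 + 378 + 135 + 3019 + 3629 = 14556
Divide by 6: 14556 / 6 = 2426.000

2426.000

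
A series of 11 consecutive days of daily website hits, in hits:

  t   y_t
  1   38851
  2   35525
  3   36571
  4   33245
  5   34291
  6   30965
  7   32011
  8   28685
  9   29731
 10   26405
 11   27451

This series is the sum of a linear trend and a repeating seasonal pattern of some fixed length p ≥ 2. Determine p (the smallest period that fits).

2

First differences y_{t+1} − y_t: -3326, 1046, -3326, 1046, -3326, 1046, …
The difference pattern repeats every 2 terms and not for any smaller step, so p = 2.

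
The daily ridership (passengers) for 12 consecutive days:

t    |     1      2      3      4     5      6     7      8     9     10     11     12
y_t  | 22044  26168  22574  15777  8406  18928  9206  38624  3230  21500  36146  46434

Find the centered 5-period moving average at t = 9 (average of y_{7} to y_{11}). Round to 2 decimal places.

21741.20

Sum of periods 7–11: 9206 + 38624 + 3230 + 21500 + 36146 = 108706
Divide by 5: 108706 / 5 = 21741.20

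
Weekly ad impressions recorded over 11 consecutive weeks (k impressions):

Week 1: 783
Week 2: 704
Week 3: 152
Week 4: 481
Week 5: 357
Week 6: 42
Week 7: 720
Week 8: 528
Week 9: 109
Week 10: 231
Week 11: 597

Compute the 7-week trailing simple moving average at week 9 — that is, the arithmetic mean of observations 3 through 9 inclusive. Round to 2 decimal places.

Sum of periods 3–9: 152 + 481 + 357 + 42 + 720 + 528 + 109 = 2389
Divide by 7: 2389 / 7 = 341.29

341.29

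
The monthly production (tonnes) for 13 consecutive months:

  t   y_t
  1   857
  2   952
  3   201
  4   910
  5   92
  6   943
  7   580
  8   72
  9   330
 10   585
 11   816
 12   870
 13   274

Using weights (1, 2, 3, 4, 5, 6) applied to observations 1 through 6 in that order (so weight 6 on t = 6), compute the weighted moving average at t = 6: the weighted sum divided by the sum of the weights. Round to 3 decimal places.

624.857

Weighted sum: 1·857 + 2·952 + 3·201 + 4·910 + 5·92 + 6·943 = 857 + 1904 + 603 + 3640 + 460 + 5658 = 13122
Weight total: 1 + 2 + 3 + 4 + 5 + 6 = 21
WMA = 13122 / 21 = 624.857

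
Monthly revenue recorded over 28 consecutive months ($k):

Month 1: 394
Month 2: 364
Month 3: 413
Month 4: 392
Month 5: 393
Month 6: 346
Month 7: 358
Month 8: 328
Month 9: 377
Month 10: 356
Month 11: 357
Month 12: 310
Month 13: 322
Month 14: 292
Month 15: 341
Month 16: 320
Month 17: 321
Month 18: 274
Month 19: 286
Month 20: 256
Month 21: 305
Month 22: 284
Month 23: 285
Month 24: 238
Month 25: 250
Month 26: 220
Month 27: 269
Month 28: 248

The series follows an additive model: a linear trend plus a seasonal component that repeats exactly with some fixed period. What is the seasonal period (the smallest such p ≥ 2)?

6

First differences y_{t+1} − y_t: -30, 49, -21, 1, -47, 12, -30, 49, -21, 1, -47, 12, -30, 49, …
The difference pattern repeats every 6 terms and not for any smaller step, so p = 6.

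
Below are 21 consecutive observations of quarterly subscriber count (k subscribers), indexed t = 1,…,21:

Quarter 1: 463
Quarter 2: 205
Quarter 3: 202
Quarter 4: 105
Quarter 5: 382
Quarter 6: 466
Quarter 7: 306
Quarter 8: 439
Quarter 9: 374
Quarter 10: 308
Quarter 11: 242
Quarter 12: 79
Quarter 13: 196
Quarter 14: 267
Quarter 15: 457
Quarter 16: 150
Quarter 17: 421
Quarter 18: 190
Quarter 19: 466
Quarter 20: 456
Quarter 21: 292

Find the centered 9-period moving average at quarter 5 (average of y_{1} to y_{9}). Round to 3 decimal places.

326.889

Sum of periods 1–9: 463 + 205 + 202 + 105 + 382 + 466 + 306 + 439 + 374 = 2942
Divide by 9: 2942 / 9 = 326.889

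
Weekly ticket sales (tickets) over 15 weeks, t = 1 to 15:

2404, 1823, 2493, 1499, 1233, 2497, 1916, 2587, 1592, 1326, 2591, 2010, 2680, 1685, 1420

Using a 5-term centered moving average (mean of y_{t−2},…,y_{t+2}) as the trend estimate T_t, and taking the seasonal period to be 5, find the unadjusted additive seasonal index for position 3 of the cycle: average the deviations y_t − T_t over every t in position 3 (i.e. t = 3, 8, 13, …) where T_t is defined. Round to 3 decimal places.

602.933

Season position 3 occurs at t = 3, 8, 13 (where T_t is defined).
t=3: T_3 = 1890.40000; y_3 − T_3 = 2493 − 1890.40000 = 602.60000
t=8: T_8 = 1983.60000; y_8 − T_8 = 2587 − 1983.60000 = 603.40000
t=13: T_13 = 2077.20000; y_13 − T_13 = 2680 − 2077.20000 = 602.80000
Mean deviation: (602.60000 + 603.40000 + 602.80000) / 3 = 602.933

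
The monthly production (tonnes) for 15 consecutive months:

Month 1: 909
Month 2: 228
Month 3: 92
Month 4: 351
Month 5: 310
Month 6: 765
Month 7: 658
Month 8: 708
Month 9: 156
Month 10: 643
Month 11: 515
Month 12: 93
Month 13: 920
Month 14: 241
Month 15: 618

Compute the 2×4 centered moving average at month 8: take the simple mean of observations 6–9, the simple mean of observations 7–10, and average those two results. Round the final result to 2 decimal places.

556.50

Sum over 6–9: 765 + 658 + 708 + 156 = 2287
Sum over 7–10: 658 + 708 + 156 + 643 = 2165
CMA at t=8 = (2287 + 2165) / (2·4) = 4452 / 8 = 556.50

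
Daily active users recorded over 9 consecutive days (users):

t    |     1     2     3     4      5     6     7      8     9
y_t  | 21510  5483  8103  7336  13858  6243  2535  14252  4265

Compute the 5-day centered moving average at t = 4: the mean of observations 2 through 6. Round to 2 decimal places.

Sum of periods 2–6: 5483 + 8103 + 7336 + 13858 + 6243 = 41023
Divide by 5: 41023 / 5 = 8204.60

8204.60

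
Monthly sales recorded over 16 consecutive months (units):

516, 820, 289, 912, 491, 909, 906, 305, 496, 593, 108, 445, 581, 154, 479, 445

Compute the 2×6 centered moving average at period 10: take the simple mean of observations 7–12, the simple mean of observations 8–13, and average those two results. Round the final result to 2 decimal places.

Sum over 7–12: 906 + 305 + 496 + 593 + 108 + 445 = 2853
Sum over 8–13: 305 + 496 + 593 + 108 + 445 + 581 = 2528
CMA at t=10 = (2853 + 2528) / (2·6) = 5381 / 12 = 448.42

448.42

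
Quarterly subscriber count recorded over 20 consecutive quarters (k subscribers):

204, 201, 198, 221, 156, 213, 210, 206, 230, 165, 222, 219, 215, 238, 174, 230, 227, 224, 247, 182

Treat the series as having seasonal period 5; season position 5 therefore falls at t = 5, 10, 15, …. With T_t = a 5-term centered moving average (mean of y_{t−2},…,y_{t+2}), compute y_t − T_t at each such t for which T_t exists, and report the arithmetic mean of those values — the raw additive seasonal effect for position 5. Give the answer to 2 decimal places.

-43.27

Season position 5 occurs at t = 5, 10, 15 (where T_t is defined).
t=5: T_5 = 199.6000; y_5 − T_5 = 156 − 199.6000 = -43.6000
t=10: T_10 = 208.4000; y_10 − T_10 = 165 − 208.4000 = -43.4000
t=15: T_15 = 216.8000; y_15 − T_15 = 174 − 216.8000 = -42.8000
Mean deviation: (-43.6000 + -43.4000 + -42.8000) / 3 = -43.27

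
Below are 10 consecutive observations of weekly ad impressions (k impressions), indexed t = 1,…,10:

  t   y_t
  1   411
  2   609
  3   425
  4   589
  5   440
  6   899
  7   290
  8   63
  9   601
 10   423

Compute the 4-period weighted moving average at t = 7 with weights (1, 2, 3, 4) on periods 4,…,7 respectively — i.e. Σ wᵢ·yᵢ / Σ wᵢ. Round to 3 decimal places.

Weighted sum: 1·589 + 2·440 + 3·899 + 4·290 = 589 + 880 + 2697 + 1160 = 5326
Weight total: 1 + 2 + 3 + 4 = 10
WMA = 5326 / 10 = 532.600

532.600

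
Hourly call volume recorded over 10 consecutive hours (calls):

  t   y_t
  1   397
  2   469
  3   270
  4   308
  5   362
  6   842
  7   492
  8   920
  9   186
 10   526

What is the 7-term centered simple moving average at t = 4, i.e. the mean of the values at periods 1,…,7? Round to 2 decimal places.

448.57

Sum of periods 1–7: 397 + 469 + 270 + 308 + 362 + 842 + 492 = 3140
Divide by 7: 3140 / 7 = 448.57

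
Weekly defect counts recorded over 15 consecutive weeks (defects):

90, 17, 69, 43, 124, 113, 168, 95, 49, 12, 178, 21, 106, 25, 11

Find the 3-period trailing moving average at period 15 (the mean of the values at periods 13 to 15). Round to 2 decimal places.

Sum of periods 13–15: 106 + 25 + 11 = 142
Divide by 3: 142 / 3 = 47.33

47.33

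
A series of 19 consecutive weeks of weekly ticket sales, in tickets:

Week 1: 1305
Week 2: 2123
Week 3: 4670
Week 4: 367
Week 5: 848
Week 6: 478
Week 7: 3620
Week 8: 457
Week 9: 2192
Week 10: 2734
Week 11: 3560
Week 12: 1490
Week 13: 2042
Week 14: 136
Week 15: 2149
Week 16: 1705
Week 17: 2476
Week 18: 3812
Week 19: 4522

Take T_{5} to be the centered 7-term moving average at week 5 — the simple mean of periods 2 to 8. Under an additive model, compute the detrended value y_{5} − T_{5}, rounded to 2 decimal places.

Trend T_5 = (2123 + 4670 + 367 + 848 + 478 + 3620 + 457) / 7 = 12563/7 = 1794.7143
Detrended value: 848 − 1794.7143 = -946.71

-946.71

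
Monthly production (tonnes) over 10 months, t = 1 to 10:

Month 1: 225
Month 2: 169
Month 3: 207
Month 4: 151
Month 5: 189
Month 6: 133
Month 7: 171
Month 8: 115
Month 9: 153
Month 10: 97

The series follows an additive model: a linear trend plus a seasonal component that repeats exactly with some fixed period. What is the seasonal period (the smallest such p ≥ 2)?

First differences y_{t+1} − y_t: -56, 38, -56, 38, -56, 38, …
The difference pattern repeats every 2 terms and not for any smaller step, so p = 2.

2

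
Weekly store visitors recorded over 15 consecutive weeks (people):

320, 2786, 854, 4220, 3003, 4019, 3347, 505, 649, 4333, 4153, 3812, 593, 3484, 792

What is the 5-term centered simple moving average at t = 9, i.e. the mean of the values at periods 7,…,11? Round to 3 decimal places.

2597.400

Sum of periods 7–11: 3347 + 505 + 649 + 4333 + 4153 = 12987
Divide by 5: 12987 / 5 = 2597.400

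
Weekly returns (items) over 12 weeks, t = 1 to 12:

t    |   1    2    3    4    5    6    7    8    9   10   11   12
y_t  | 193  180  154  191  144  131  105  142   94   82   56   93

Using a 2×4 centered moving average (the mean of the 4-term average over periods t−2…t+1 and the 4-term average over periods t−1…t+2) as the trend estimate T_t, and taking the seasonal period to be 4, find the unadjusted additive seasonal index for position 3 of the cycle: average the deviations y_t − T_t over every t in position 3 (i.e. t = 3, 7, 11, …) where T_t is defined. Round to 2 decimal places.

-19.31

Season position 3 occurs at t = 3, 7 (where T_t is defined).
t=3: T_3 = 173.3750; y_3 − T_3 = 154 − 173.3750 = -19.3750
t=7: T_7 = 124.2500; y_7 − T_7 = 105 − 124.2500 = -19.2500
Mean deviation: (-19.3750 + -19.2500) / 2 = -19.31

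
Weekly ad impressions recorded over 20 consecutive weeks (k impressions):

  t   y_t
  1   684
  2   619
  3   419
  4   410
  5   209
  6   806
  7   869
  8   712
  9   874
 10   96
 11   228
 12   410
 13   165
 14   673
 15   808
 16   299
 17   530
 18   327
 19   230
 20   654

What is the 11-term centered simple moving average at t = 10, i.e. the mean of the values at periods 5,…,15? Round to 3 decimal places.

531.818

Sum of periods 5–15: 209 + 806 + 869 + 712 + 874 + 96 + 228 + 410 + 165 + 673 + 808 = 5850
Divide by 11: 5850 / 11 = 531.818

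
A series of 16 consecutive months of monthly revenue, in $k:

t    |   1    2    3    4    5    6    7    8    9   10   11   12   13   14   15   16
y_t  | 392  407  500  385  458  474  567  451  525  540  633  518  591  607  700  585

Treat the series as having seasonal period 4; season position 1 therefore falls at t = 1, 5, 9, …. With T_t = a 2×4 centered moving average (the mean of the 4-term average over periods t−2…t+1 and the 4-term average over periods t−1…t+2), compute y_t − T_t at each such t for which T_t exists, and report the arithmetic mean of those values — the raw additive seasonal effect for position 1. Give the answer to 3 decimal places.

-4.417

Season position 1 occurs at t = 5, 9, 13 (where T_t is defined).
t=5: T_5 = 462.62500; y_5 − T_5 = 458 − 462.62500 = -4.62500
t=9: T_9 = 529.00000; y_9 − T_9 = 525 − 529.00000 = -4.00000
t=13: T_13 = 595.62500; y_13 − T_13 = 591 − 595.62500 = -4.62500
Mean deviation: (-4.62500 + -4.00000 + -4.62500) / 3 = -4.417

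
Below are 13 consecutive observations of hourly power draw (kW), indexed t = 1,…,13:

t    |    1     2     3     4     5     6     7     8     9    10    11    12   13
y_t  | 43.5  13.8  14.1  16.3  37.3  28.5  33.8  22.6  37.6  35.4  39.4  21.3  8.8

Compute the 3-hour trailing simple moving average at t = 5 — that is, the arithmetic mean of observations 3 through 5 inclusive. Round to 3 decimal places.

22.567

Sum of periods 3–5: 14.1 + 16.3 + 37.3 = 67.7
Divide by 3: 67.7 / 3 = 22.567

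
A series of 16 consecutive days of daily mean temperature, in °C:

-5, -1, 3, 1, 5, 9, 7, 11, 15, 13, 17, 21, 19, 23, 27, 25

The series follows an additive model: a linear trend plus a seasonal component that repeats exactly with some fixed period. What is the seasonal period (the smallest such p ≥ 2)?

First differences y_{t+1} − y_t: 4, 4, -2, 4, 4, -2, 4, 4, …
The difference pattern repeats every 3 terms and not for any smaller step, so p = 3.

3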